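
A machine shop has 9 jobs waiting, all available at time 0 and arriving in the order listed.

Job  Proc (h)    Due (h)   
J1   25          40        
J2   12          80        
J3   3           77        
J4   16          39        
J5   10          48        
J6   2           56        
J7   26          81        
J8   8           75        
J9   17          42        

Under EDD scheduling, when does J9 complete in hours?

58

EDD (increasing due date): J4 J1 J9 J5 J6 J8 J3 J2 J7.
J4: 0→16
J1: 16→41
J9: 41→58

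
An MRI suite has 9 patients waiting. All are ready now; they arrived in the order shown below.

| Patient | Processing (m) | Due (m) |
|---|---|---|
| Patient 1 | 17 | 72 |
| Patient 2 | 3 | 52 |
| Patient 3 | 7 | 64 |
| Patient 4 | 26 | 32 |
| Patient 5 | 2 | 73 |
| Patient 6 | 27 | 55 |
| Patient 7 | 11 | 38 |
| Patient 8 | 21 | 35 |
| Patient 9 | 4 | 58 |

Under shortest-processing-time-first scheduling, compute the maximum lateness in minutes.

SPT (increasing processing time): Patient 5 Patient 2 Patient 9 Patient 3 Patient 7 Patient 1 Patient 8 Patient 4 Patient 6.
Patient 5: 0→2, due 73, lateness -71
Patient 2: 2→5, due 52, lateness -47
Patient 9: 5→9, due 58, lateness -49
Patient 3: 9→16, due 64, lateness -48
Patient 7: 16→27, due 38, lateness -11
Patient 1: 27→44, due 72, lateness -28
Patient 8: 44→65, due 35, lateness 30
Patient 4: 65→91, due 32, lateness 59
Patient 6: 91→118, due 55, lateness 63
Maximum = 63.

63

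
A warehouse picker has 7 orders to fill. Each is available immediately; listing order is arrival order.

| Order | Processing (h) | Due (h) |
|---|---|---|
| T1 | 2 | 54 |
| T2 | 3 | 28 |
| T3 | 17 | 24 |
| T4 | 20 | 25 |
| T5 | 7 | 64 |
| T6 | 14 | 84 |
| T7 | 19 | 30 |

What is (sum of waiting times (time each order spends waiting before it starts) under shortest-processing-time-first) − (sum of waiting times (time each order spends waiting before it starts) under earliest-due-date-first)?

SPT (increasing processing time): T1 T2 T5 T6 T3 T7 T4.
T1: waits 0, runs 0→2
T2: waits 2, runs 2→5
T5: waits 5, runs 5→12
T6: waits 12, runs 12→26
T3: waits 26, runs 26→43
T7: waits 43, runs 43→62
T4: waits 62, runs 62→82
Sum = 0+2+5+12+26+43+62 = 150.
EDD (increasing due date): T3 T4 T2 T7 T1 T5 T6.
T3: waits 0, runs 0→17
T4: waits 17, runs 17→37
T2: waits 37, runs 37→40
T7: waits 40, runs 40→59
T1: waits 59, runs 59→61
T5: waits 61, runs 61→68
T6: waits 68, runs 68→82
Sum = 0+17+37+40+59+61+68 = 282.
Difference = 150 − 282 = -132.

-132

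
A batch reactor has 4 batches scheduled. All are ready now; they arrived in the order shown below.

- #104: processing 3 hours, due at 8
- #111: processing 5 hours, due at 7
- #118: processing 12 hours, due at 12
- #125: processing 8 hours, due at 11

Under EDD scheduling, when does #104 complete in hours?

EDD (increasing due date): #111 #104 #125 #118.
#111: 0→5
#104: 5→8

8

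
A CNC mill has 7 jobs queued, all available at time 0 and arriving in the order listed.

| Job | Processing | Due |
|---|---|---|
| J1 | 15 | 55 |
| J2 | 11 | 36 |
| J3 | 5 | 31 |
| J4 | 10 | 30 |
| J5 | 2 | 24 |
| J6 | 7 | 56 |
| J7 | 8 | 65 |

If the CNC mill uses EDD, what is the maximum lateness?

-6

EDD (increasing due date): J5 J4 J3 J2 J1 J6 J7.
J5: 0→2, due 24, lateness -22
J4: 2→12, due 30, lateness -18
J3: 12→17, due 31, lateness -14
J2: 17→28, due 36, lateness -8
J1: 28→43, due 55, lateness -12
J6: 43→50, due 56, lateness -6
J7: 50→58, due 65, lateness -7
Maximum = -6.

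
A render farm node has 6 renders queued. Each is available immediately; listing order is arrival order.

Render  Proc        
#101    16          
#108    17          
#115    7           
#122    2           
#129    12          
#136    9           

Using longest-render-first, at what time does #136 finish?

LPT (decreasing processing time): #108 #101 #129 #136 #115 #122.
#108: 0→17
#101: 17→33
#129: 33→45
#136: 45→54

54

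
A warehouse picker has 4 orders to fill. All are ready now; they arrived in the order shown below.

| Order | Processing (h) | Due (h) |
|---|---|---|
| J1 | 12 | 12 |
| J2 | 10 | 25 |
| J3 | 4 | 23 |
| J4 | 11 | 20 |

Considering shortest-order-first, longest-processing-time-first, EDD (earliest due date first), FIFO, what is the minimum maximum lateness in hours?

12

SPT (increasing processing time): J3 J2 J4 J1.
J3: 0→4, due 23, lateness -19
J2: 4→14, due 25, lateness -11
J4: 14→25, due 20, lateness 5
J1: 25→37, due 12, lateness 25
Maximum = 25.
LPT (decreasing processing time): J1 J4 J2 J3.
J1: 0→12, due 12, lateness 0
J4: 12→23, due 20, lateness 3
J2: 23→33, due 25, lateness 8
J3: 33→37, due 23, lateness 14
Maximum = 14.
EDD (increasing due date): J1 J4 J3 J2.
J1: 0→12, due 12, lateness 0
J4: 12→23, due 20, lateness 3
J3: 23→27, due 23, lateness 4
J2: 27→37, due 25, lateness 12
Maximum = 12.
FIFO (arrival order): J1 J2 J3 J4.
J1: 0→12, due 12, lateness 0
J2: 12→22, due 25, lateness -3
J3: 22→26, due 23, lateness 3
J4: 26→37, due 20, lateness 17
Maximum = 17.
SPT 25, LPT 14, EDD 12, FIFO 17 → minimum 12.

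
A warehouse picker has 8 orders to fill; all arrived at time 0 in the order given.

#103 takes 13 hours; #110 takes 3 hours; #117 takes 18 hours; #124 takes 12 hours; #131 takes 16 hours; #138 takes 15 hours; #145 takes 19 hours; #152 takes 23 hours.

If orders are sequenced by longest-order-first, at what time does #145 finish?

42

LPT (decreasing processing time): #152 #145 #117 #131 #138 #103 #124 #110.
#152: 0→23
#145: 23→42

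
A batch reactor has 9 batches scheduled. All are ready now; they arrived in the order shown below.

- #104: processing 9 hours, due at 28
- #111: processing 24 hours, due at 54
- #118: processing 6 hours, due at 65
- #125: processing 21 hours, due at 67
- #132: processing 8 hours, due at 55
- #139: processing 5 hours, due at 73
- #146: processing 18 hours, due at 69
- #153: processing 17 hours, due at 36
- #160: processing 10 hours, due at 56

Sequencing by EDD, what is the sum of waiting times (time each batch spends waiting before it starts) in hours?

493

EDD (increasing due date): #104 #153 #111 #132 #160 #118 #125 #146 #139.
#104: waits 0, runs 0→9
#153: waits 9, runs 9→26
#111: waits 26, runs 26→50
#132: waits 50, runs 50→58
#160: waits 58, runs 58→68
#118: waits 68, runs 68→74
#125: waits 74, runs 74→95
#146: waits 95, runs 95→113
#139: waits 113, runs 113→118
Sum = 0+9+26+50+58+68+74+95+113 = 493.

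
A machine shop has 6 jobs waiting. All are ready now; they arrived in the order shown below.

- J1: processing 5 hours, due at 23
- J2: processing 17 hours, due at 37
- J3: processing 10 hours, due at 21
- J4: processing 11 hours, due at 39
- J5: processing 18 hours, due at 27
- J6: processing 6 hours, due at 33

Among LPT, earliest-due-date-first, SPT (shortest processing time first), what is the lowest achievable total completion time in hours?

185

LPT (decreasing processing time): J5 J2 J4 J3 J6 J1.
J5: 0→18
J2: 18→35
J4: 35→46
J3: 46→56
J6: 56→62
J1: 62→67
Sum = 18+35+46+56+62+67 = 284.
EDD (increasing due date): J3 J1 J5 J6 J2 J4.
J3: 0→10
J1: 10→15
J5: 15→33
J6: 33→39
J2: 39→56
J4: 56→67
Sum = 10+15+33+39+56+67 = 220.
SPT (increasing processing time): J1 J6 J3 J4 J2 J5.
J1: 0→5
J6: 5→11
J3: 11→21
J4: 21→32
J2: 32→49
J5: 49→67
Sum = 5+11+21+32+49+67 = 185.
LPT 284, EDD 220, SPT 185 → minimum 185.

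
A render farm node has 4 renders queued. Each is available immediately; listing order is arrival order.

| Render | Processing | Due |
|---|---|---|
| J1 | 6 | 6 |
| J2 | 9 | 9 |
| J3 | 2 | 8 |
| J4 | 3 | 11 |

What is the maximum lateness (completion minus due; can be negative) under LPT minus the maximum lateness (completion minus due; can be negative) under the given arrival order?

LPT (decreasing processing time): J2 J1 J4 J3.
J2: 0→9, due 9, lateness 0
J1: 9→15, due 6, lateness 9
J4: 15→18, due 11, lateness 7
J3: 18→20, due 8, lateness 12
Maximum = 12.
FIFO (arrival order): J1 J2 J3 J4.
J1: 0→6, due 6, lateness 0
J2: 6→15, due 9, lateness 6
J3: 15→17, due 8, lateness 9
J4: 17→20, due 11, lateness 9
Maximum = 9.
Difference = 12 − 9 = 3.

3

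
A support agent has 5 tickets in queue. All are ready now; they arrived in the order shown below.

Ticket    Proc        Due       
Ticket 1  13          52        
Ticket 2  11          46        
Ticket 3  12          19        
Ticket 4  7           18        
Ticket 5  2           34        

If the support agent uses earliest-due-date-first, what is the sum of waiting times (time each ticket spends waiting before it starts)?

79

EDD (increasing due date): Ticket 4 Ticket 3 Ticket 5 Ticket 2 Ticket 1.
Ticket 4: waits 0, runs 0→7
Ticket 3: waits 7, runs 7→19
Ticket 5: waits 19, runs 19→21
Ticket 2: waits 21, runs 21→32
Ticket 1: waits 32, runs 32→45
Sum = 0+7+19+21+32 = 79.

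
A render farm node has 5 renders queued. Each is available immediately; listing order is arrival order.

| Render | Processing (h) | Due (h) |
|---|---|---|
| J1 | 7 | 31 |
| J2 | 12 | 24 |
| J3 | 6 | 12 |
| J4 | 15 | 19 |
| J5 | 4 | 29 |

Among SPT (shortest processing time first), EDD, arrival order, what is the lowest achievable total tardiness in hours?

SPT (increasing processing time): J5 J3 J1 J2 J4.
J5: 0→4, due 29, tardiness 0
J3: 4→10, due 12, tardiness 0
J1: 10→17, due 31, tardiness 0
J2: 17→29, due 24, tardiness 5
J4: 29→44, due 19, tardiness 25
Sum = 0+0+0+5+25 = 30.
EDD (increasing due date): J3 J4 J2 J5 J1.
J3: 0→6, due 12, tardiness 0
J4: 6→21, due 19, tardiness 2
J2: 21→33, due 24, tardiness 9
J5: 33→37, due 29, tardiness 8
J1: 37→44, due 31, tardiness 13
Sum = 0+2+9+8+13 = 32.
FIFO (arrival order): J1 J2 J3 J4 J5.
J1: 0→7, due 31, tardiness 0
J2: 7→19, due 24, tardiness 0
J3: 19→25, due 12, tardiness 13
J4: 25→40, due 19, tardiness 21
J5: 40→44, due 29, tardiness 15
Sum = 0+0+13+21+15 = 49.
SPT 30, EDD 32, FIFO 49 → minimum 30.

30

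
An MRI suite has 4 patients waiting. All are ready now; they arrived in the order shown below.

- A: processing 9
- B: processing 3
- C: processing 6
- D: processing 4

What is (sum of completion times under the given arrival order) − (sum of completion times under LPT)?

FIFO (arrival order): A B C D.
A: 0→9
B: 9→12
C: 12→18
D: 18→22
Sum = 9+12+18+22 = 61.
LPT (decreasing processing time): A C D B.
A: 0→9
C: 9→15
D: 15→19
B: 19→22
Sum = 9+15+19+22 = 65.
Difference = 61 − 65 = -4.

-4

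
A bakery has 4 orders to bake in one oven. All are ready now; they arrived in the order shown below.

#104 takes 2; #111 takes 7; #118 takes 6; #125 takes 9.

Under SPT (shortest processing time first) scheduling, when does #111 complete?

15

SPT (increasing processing time): #104 #118 #111 #125.
#104: 0→2
#118: 2→8
#111: 8→15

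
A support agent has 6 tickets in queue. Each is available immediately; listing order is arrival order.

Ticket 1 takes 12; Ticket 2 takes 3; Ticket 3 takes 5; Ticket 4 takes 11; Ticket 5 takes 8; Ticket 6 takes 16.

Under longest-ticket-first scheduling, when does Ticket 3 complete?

52

LPT (decreasing processing time): Ticket 6 Ticket 1 Ticket 4 Ticket 5 Ticket 3 Ticket 2.
Ticket 6: 0→16
Ticket 1: 16→28
Ticket 4: 28→39
Ticket 5: 39→47
Ticket 3: 47→52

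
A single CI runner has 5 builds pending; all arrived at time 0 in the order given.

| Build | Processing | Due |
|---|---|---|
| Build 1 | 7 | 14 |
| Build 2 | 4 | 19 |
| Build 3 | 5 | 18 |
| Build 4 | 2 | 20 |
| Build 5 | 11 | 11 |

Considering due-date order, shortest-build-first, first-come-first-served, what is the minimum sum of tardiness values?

EDD (increasing due date): Build 5 Build 1 Build 3 Build 2 Build 4.
Build 5: 0→11, due 11, tardiness 0
Build 1: 11→18, due 14, tardiness 4
Build 3: 18→23, due 18, tardiness 5
Build 2: 23→27, due 19, tardiness 8
Build 4: 27→29, due 20, tardiness 9
Sum = 0+4+5+8+9 = 26.
SPT (increasing processing time): Build 4 Build 2 Build 3 Build 1 Build 5.
Build 4: 0→2, due 20, tardiness 0
Build 2: 2→6, due 19, tardiness 0
Build 3: 6→11, due 18, tardiness 0
Build 1: 11→18, due 14, tardiness 4
Build 5: 18→29, due 11, tardiness 18
Sum = 0+0+0+4+18 = 22.
FIFO (arrival order): Build 1 Build 2 Build 3 Build 4 Build 5.
Build 1: 0→7, due 14, tardiness 0
Build 2: 7→11, due 19, tardiness 0
Build 3: 11→16, due 18, tardiness 0
Build 4: 16→18, due 20, tardiness 0
Build 5: 18→29, due 11, tardiness 18
Sum = 0+0+0+0+18 = 18.
EDD 26, SPT 22, FIFO 18 → minimum 18.

18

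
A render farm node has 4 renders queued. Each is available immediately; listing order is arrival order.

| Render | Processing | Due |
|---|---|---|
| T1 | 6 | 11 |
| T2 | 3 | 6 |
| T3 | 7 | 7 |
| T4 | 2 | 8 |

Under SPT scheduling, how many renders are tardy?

1

SPT (increasing processing time): T4 T2 T1 T3.
T4: 0→2, due 8, tardiness 0
T2: 2→5, due 6, tardiness 0
T1: 5→11, due 11, tardiness 0
T3: 11→18, due 7, tardiness 11
Late renders: 1.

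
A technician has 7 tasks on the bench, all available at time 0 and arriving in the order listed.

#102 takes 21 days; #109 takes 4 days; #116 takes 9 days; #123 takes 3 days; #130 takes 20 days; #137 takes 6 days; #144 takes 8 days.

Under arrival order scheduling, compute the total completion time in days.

FIFO (arrival order): #102 #109 #116 #123 #130 #137 #144.
#102: 0→21
#109: 21→25
#116: 25→34
#123: 34→37
#130: 37→57
#137: 57→63
#144: 63→71
Sum = 21+25+34+37+57+63+71 = 308.

308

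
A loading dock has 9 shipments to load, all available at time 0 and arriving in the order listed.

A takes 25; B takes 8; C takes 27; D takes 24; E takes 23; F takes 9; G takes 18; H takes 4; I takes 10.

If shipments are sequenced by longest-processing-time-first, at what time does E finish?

99

LPT (decreasing processing time): C A D E G I F B H.
C: 0→27
A: 27→52
D: 52→76
E: 76→99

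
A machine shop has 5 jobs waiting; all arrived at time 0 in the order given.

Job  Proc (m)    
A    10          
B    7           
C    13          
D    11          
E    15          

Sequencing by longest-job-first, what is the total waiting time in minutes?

131

LPT (decreasing processing time): E C D A B.
E: waits 0, runs 0→15
C: waits 15, runs 15→28
D: waits 28, runs 28→39
A: waits 39, runs 39→49
B: waits 49, runs 49→56
Sum = 0+15+28+39+49 = 131.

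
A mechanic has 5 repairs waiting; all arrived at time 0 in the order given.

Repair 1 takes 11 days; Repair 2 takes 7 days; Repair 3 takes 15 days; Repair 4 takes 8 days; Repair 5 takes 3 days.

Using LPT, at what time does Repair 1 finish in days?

LPT (decreasing processing time): Repair 3 Repair 1 Repair 4 Repair 2 Repair 5.
Repair 3: 0→15
Repair 1: 15→26

26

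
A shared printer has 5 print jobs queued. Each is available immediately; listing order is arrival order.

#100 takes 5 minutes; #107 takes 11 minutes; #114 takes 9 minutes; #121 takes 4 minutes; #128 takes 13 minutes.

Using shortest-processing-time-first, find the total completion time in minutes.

SPT (increasing processing time): #121 #100 #114 #107 #128.
#121: 0→4
#100: 4→9
#114: 9→18
#107: 18→29
#128: 29→42
Sum = 4+9+18+29+42 = 102.

102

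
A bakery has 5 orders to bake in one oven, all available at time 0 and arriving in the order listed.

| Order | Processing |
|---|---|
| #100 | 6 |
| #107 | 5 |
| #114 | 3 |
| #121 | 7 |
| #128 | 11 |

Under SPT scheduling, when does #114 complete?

3

SPT (increasing processing time): #114 #107 #100 #121 #128.
#114: 0→3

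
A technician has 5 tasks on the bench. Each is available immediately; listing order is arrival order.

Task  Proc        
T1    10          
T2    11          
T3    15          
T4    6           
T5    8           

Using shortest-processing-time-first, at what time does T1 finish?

SPT (increasing processing time): T4 T5 T1 T2 T3.
T4: 0→6
T5: 6→14
T1: 14→24

24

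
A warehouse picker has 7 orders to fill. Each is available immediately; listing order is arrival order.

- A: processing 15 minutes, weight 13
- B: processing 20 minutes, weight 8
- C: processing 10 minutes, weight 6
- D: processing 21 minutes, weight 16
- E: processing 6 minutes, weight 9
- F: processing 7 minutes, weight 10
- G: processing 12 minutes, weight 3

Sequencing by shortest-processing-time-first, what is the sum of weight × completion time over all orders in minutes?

SPT (increasing processing time): E F C G A B D.
E: finishes 6, weight 9, w·C = 54
F: finishes 13, weight 10, w·C = 130
C: finishes 23, weight 6, w·C = 138
G: finishes 35, weight 3, w·C = 105
A: finishes 50, weight 13, w·C = 650
B: finishes 70, weight 8, w·C = 560
D: finishes 91, weight 16, w·C = 1456
Sum = 54+130+138+105+650+560+1456 = 3093.

3093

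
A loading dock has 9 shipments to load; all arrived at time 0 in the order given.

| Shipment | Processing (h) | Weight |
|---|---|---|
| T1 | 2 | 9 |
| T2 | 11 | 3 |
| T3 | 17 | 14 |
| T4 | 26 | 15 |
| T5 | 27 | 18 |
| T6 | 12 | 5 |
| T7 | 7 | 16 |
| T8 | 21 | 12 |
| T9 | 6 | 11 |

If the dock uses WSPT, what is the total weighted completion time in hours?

WSPT (decreasing weight/processing-time ratio): T1 T7 T9 T3 T5 T4 T8 T6 T2.
T1: finishes 2, weight 9, w·C = 18
T7: finishes 9, weight 16, w·C = 144
T9: finishes 15, weight 11, w·C = 165
T3: finishes 32, weight 14, w·C = 448
T5: finishes 59, weight 18, w·C = 1062
T4: finishes 85, weight 15, w·C = 1275
T8: finishes 106, weight 12, w·C = 1272
T6: finishes 118, weight 5, w·C = 590
T2: finishes 129, weight 3, w·C = 387
Sum = 18+144+165+448+1062+1275+1272+590+387 = 5361.

5361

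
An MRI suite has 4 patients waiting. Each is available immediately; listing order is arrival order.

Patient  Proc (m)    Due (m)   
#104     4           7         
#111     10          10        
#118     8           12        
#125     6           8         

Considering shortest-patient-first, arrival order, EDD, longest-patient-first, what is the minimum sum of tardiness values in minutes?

26

SPT (increasing processing time): #104 #125 #118 #111.
#104: 0→4, due 7, tardiness 0
#125: 4→10, due 8, tardiness 2
#118: 10→18, due 12, tardiness 6
#111: 18→28, due 10, tardiness 18
Sum = 0+2+6+18 = 26.
FIFO (arrival order): #104 #111 #118 #125.
#104: 0→4, due 7, tardiness 0
#111: 4→14, due 10, tardiness 4
#118: 14→22, due 12, tardiness 10
#125: 22→28, due 8, tardiness 20
Sum = 0+4+10+20 = 34.
EDD (increasing due date): #104 #125 #111 #118.
#104: 0→4, due 7, tardiness 0
#125: 4→10, due 8, tardiness 2
#111: 10→20, due 10, tardiness 10
#118: 20→28, due 12, tardiness 16
Sum = 0+2+10+16 = 28.
LPT (decreasing processing time): #111 #118 #125 #104.
#111: 0→10, due 10, tardiness 0
#118: 10→18, due 12, tardiness 6
#125: 18→24, due 8, tardiness 16
#104: 24→28, due 7, tardiness 21
Sum = 0+6+16+21 = 43.
SPT 26, FIFO 34, EDD 28, LPT 43 → minimum 26.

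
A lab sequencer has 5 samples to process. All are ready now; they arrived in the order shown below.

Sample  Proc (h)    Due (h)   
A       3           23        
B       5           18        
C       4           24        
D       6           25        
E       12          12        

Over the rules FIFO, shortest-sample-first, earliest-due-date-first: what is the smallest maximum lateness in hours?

FIFO (arrival order): A B C D E.
A: 0→3, due 23, lateness -20
B: 3→8, due 18, lateness -10
C: 8→12, due 24, lateness -12
D: 12→18, due 25, lateness -7
E: 18→30, due 12, lateness 18
Maximum = 18.
SPT (increasing processing time): A C B D E.
A: 0→3, due 23, lateness -20
C: 3→7, due 24, lateness -17
B: 7→12, due 18, lateness -6
D: 12→18, due 25, lateness -7
E: 18→30, due 12, lateness 18
Maximum = 18.
EDD (increasing due date): E B A C D.
E: 0→12, due 12, lateness 0
B: 12→17, due 18, lateness -1
A: 17→20, due 23, lateness -3
C: 20→24, due 24, lateness 0
D: 24→30, due 25, lateness 5
Maximum = 5.
FIFO 18, SPT 18, EDD 5 → minimum 5.

5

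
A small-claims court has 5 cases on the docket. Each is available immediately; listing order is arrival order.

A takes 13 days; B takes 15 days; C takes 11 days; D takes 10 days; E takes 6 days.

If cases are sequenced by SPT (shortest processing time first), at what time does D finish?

SPT (increasing processing time): E D C A B.
E: 0→6
D: 6→16

16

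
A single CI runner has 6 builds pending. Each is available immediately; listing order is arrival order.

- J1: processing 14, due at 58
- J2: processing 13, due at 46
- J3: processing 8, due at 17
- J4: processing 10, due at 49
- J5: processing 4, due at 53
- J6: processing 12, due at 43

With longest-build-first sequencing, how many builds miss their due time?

LPT (decreasing processing time): J1 J2 J6 J4 J3 J5.
J1: 0→14, due 58, tardiness 0
J2: 14→27, due 46, tardiness 0
J6: 27→39, due 43, tardiness 0
J4: 39→49, due 49, tardiness 0
J3: 49→57, due 17, tardiness 40
J5: 57→61, due 53, tardiness 8
Late builds: 2.

2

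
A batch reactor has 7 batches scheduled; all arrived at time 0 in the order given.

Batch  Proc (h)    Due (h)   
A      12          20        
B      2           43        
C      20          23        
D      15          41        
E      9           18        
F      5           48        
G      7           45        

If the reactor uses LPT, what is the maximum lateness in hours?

LPT (decreasing processing time): C D A E G F B.
C: 0→20, due 23, lateness -3
D: 20→35, due 41, lateness -6
A: 35→47, due 20, lateness 27
E: 47→56, due 18, lateness 38
G: 56→63, due 45, lateness 18
F: 63→68, due 48, lateness 20
B: 68→70, due 43, lateness 27
Maximum = 38.

38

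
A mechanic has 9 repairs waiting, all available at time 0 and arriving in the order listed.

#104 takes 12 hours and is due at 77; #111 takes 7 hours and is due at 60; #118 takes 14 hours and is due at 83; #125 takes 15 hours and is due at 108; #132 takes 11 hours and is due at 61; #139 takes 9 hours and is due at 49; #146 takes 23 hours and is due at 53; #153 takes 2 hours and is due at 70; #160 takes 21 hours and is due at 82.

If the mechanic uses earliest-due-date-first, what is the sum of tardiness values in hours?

25

EDD (increasing due date): #139 #146 #111 #132 #153 #104 #160 #118 #125.
#139: 0→9, due 49, tardiness 0
#146: 9→32, due 53, tardiness 0
#111: 32→39, due 60, tardiness 0
#132: 39→50, due 61, tardiness 0
#153: 50→52, due 70, tardiness 0
#104: 52→64, due 77, tardiness 0
#160: 64→85, due 82, tardiness 3
#118: 85→99, due 83, tardiness 16
#125: 99→114, due 108, tardiness 6
Sum = 0+0+0+0+0+0+3+16+6 = 25.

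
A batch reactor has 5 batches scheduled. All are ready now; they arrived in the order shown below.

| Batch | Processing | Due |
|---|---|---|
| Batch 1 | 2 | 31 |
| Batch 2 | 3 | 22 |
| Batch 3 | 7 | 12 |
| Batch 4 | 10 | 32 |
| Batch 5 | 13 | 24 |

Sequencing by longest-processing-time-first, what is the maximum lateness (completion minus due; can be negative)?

LPT (decreasing processing time): Batch 5 Batch 4 Batch 3 Batch 2 Batch 1.
Batch 5: 0→13, due 24, lateness -11
Batch 4: 13→23, due 32, lateness -9
Batch 3: 23→30, due 12, lateness 18
Batch 2: 30→33, due 22, lateness 11
Batch 1: 33→35, due 31, lateness 4
Maximum = 18.

18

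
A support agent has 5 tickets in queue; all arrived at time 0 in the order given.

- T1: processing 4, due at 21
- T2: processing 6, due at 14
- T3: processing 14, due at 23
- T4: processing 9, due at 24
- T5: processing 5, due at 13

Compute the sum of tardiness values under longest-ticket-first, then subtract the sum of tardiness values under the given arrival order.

LPT (decreasing processing time): T3 T4 T2 T5 T1.
T3: 0→14, due 23, tardiness 0
T4: 14→23, due 24, tardiness 0
T2: 23→29, due 14, tardiness 15
T5: 29→34, due 13, tardiness 21
T1: 34→38, due 21, tardiness 17
Sum = 0+0+15+21+17 = 53.
FIFO (arrival order): T1 T2 T3 T4 T5.
T1: 0→4, due 21, tardiness 0
T2: 4→10, due 14, tardiness 0
T3: 10→24, due 23, tardiness 1
T4: 24→33, due 24, tardiness 9
T5: 33→38, due 13, tardiness 25
Sum = 0+0+1+9+25 = 35.
Difference = 53 − 35 = 18.

18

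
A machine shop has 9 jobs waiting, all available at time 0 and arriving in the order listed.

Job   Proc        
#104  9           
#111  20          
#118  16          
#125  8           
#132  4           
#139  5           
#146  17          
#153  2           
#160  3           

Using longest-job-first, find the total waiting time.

478

LPT (decreasing processing time): #111 #146 #118 #104 #125 #139 #132 #160 #153.
#111: waits 0, runs 0→20
#146: waits 20, runs 20→37
#118: waits 37, runs 37→53
#104: waits 53, runs 53→62
#125: waits 62, runs 62→70
#139: waits 70, runs 70→75
#132: waits 75, runs 75→79
#160: waits 79, runs 79→82
#153: waits 82, runs 82→84
Sum = 0+20+37+53+62+70+75+79+82 = 478.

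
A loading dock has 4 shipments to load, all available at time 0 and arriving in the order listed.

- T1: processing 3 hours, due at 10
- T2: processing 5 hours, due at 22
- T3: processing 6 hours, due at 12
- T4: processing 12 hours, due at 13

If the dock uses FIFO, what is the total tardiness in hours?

15

FIFO (arrival order): T1 T2 T3 T4.
T1: 0→3, due 10, tardiness 0
T2: 3→8, due 22, tardiness 0
T3: 8→14, due 12, tardiness 2
T4: 14→26, due 13, tardiness 13
Sum = 0+0+2+13 = 15.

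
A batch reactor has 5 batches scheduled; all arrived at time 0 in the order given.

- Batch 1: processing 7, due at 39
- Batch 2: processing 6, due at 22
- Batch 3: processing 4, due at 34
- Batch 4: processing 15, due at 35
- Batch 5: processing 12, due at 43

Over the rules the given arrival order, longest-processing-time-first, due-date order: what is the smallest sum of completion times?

113

FIFO (arrival order): Batch 1 Batch 2 Batch 3 Batch 4 Batch 5.
Batch 1: 0→7
Batch 2: 7→13
Batch 3: 13→17
Batch 4: 17→32
Batch 5: 32→44
Sum = 7+13+17+32+44 = 113.
LPT (decreasing processing time): Batch 4 Batch 5 Batch 1 Batch 2 Batch 3.
Batch 4: 0→15
Batch 5: 15→27
Batch 1: 27→34
Batch 2: 34→40
Batch 3: 40→44
Sum = 15+27+34+40+44 = 160.
EDD (increasing due date): Batch 2 Batch 3 Batch 4 Batch 1 Batch 5.
Batch 2: 0→6
Batch 3: 6→10
Batch 4: 10→25
Batch 1: 25→32
Batch 5: 32→44
Sum = 6+10+25+32+44 = 117.
FIFO 113, LPT 160, EDD 117 → minimum 113.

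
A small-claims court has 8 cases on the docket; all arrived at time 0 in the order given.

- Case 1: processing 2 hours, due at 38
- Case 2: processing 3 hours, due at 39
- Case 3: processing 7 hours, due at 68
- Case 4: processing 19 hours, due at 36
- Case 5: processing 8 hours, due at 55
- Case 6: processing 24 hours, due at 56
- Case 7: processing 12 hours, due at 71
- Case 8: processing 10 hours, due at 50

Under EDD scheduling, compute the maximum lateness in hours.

EDD (increasing due date): Case 4 Case 1 Case 2 Case 8 Case 5 Case 6 Case 3 Case 7.
Case 4: 0→19, due 36, lateness -17
Case 1: 19→21, due 38, lateness -17
Case 2: 21→24, due 39, lateness -15
Case 8: 24→34, due 50, lateness -16
Case 5: 34→42, due 55, lateness -13
Case 6: 42→66, due 56, lateness 10
Case 3: 66→73, due 68, lateness 5
Case 7: 73→85, due 71, lateness 14
Maximum = 14.

14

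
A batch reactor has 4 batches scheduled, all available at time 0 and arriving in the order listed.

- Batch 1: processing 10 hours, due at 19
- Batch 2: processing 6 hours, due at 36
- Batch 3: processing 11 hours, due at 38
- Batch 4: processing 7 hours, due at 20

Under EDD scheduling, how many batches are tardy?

0

EDD (increasing due date): Batch 1 Batch 4 Batch 2 Batch 3.
Batch 1: 0→10, due 19, tardiness 0
Batch 4: 10→17, due 20, tardiness 0
Batch 2: 17→23, due 36, tardiness 0
Batch 3: 23→34, due 38, tardiness 0
Late batches: 0.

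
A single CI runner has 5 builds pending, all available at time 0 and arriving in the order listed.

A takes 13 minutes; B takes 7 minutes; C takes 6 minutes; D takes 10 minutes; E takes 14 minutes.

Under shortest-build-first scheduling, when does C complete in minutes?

SPT (increasing processing time): C B D A E.
C: 0→6

6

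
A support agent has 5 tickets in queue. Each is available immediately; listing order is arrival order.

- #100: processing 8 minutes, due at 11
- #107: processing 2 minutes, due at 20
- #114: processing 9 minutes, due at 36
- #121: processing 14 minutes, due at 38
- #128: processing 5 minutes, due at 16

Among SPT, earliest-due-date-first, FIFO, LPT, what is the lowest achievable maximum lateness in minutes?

SPT (increasing processing time): #107 #128 #100 #114 #121.
#107: 0→2, due 20, lateness -18
#128: 2→7, due 16, lateness -9
#100: 7→15, due 11, lateness 4
#114: 15→24, due 36, lateness -12
#121: 24→38, due 38, lateness 0
Maximum = 4.
EDD (increasing due date): #100 #128 #107 #114 #121.
#100: 0→8, due 11, lateness -3
#128: 8→13, due 16, lateness -3
#107: 13→15, due 20, lateness -5
#114: 15→24, due 36, lateness -12
#121: 24→38, due 38, lateness 0
Maximum = 0.
FIFO (arrival order): #100 #107 #114 #121 #128.
#100: 0→8, due 11, lateness -3
#107: 8→10, due 20, lateness -10
#114: 10→19, due 36, lateness -17
#121: 19→33, due 38, lateness -5
#128: 33→38, due 16, lateness 22
Maximum = 22.
LPT (decreasing processing time): #121 #114 #100 #128 #107.
#121: 0→14, due 38, lateness -24
#114: 14→23, due 36, lateness -13
#100: 23→31, due 11, lateness 20
#128: 31→36, due 16, lateness 20
#107: 36→38, due 20, lateness 18
Maximum = 20.
SPT 4, EDD 0, FIFO 22, LPT 20 → minimum 0.

0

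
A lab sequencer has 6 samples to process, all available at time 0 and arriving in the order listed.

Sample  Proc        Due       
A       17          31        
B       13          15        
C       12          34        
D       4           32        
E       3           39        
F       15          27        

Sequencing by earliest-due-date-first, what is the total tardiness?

EDD (increasing due date): B F A D C E.
B: 0→13, due 15, tardiness 0
F: 13→28, due 27, tardiness 1
A: 28→45, due 31, tardiness 14
D: 45→49, due 32, tardiness 17
C: 49→61, due 34, tardiness 27
E: 61→64, due 39, tardiness 25
Sum = 0+1+14+17+27+25 = 84.

84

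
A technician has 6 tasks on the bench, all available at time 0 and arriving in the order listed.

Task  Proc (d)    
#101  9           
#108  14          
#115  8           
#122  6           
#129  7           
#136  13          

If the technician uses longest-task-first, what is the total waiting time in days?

172

LPT (decreasing processing time): #108 #136 #101 #115 #129 #122.
#108: waits 0, runs 0→14
#136: waits 14, runs 14→27
#101: waits 27, runs 27→36
#115: waits 36, runs 36→44
#129: waits 44, runs 44→51
#122: waits 51, runs 51→57
Sum = 0+14+27+36+44+51 = 172.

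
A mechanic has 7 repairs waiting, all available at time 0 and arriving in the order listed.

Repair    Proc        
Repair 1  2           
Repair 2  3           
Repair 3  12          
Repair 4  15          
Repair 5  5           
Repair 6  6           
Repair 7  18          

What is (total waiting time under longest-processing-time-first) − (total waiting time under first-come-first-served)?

126

LPT (decreasing processing time): Repair 7 Repair 4 Repair 3 Repair 6 Repair 5 Repair 2 Repair 1.
Repair 7: waits 0, runs 0→18
Repair 4: waits 18, runs 18→33
Repair 3: waits 33, runs 33→45
Repair 6: waits 45, runs 45→51
Repair 5: waits 51, runs 51→56
Repair 2: waits 56, runs 56→59
Repair 1: waits 59, runs 59→61
Sum = 0+18+33+45+51+56+59 = 262.
FIFO (arrival order): Repair 1 Repair 2 Repair 3 Repair 4 Repair 5 Repair 6 Repair 7.
Repair 1: waits 0, runs 0→2
Repair 2: waits 2, runs 2→5
Repair 3: waits 5, runs 5→17
Repair 4: waits 17, runs 17→32
Repair 5: waits 32, runs 32→37
Repair 6: waits 37, runs 37→43
Repair 7: waits 43, runs 43→61
Sum = 0+2+5+17+32+37+43 = 136.
Difference = 262 − 136 = 126.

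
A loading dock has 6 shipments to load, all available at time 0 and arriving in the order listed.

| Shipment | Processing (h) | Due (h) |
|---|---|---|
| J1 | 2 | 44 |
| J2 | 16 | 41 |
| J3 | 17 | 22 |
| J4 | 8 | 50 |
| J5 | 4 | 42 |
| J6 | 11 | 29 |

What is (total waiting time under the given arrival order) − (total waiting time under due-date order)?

-42

FIFO (arrival order): J1 J2 J3 J4 J5 J6.
J1: waits 0, runs 0→2
J2: waits 2, runs 2→18
J3: waits 18, runs 18→35
J4: waits 35, runs 35→43
J5: waits 43, runs 43→47
J6: waits 47, runs 47→58
Sum = 0+2+18+35+43+47 = 145.
EDD (increasing due date): J3 J6 J2 J5 J1 J4.
J3: waits 0, runs 0→17
J6: waits 17, runs 17→28
J2: waits 28, runs 28→44
J5: waits 44, runs 44→48
J1: waits 48, runs 48→50
J4: waits 50, runs 50→58
Sum = 0+17+28+44+48+50 = 187.
Difference = 145 − 187 = -42.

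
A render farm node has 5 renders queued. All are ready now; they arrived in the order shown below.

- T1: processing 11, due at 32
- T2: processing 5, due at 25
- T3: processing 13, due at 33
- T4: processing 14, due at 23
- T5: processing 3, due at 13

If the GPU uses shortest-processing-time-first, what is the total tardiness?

SPT (increasing processing time): T5 T2 T1 T3 T4.
T5: 0→3, due 13, tardiness 0
T2: 3→8, due 25, tardiness 0
T1: 8→19, due 32, tardiness 0
T3: 19→32, due 33, tardiness 0
T4: 32→46, due 23, tardiness 23
Sum = 0+0+0+0+23 = 23.

23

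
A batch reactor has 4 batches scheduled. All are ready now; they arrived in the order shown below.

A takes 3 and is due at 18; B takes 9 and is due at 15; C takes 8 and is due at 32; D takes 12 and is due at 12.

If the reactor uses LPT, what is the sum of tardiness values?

20

LPT (decreasing processing time): D B C A.
D: 0→12, due 12, tardiness 0
B: 12→21, due 15, tardiness 6
C: 21→29, due 32, tardiness 0
A: 29→32, due 18, tardiness 14
Sum = 0+6+0+14 = 20.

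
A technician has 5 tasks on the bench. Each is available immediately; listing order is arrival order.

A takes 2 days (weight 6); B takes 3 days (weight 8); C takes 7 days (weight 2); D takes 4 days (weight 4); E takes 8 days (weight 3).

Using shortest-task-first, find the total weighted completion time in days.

192

SPT (increasing processing time): A B D C E.
A: finishes 2, weight 6, w·C = 12
B: finishes 5, weight 8, w·C = 40
D: finishes 9, weight 4, w·C = 36
C: finishes 16, weight 2, w·C = 32
E: finishes 24, weight 3, w·C = 72
Sum = 12+40+36+32+72 = 192.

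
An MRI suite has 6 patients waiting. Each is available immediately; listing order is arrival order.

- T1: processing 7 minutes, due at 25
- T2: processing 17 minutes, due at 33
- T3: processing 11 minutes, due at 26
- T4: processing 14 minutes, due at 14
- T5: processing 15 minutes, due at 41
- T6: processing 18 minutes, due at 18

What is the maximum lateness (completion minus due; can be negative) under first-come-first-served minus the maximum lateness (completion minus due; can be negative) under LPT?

7

FIFO (arrival order): T1 T2 T3 T4 T5 T6.
T1: 0→7, due 25, lateness -18
T2: 7→24, due 33, lateness -9
T3: 24→35, due 26, lateness 9
T4: 35→49, due 14, lateness 35
T5: 49→64, due 41, lateness 23
T6: 64→82, due 18, lateness 64
Maximum = 64.
LPT (decreasing processing time): T6 T2 T5 T4 T3 T1.
T6: 0→18, due 18, lateness 0
T2: 18→35, due 33, lateness 2
T5: 35→50, due 41, lateness 9
T4: 50→64, due 14, lateness 50
T3: 64→75, due 26, lateness 49
T1: 75→82, due 25, lateness 57
Maximum = 57.
Difference = 64 − 57 = 7.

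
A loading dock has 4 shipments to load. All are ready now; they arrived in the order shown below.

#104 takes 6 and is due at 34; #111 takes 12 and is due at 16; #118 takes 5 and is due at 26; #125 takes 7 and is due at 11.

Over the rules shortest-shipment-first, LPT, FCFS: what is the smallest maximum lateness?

SPT (increasing processing time): #118 #104 #125 #111.
#118: 0→5, due 26, lateness -21
#104: 5→11, due 34, lateness -23
#125: 11→18, due 11, lateness 7
#111: 18→30, due 16, lateness 14
Maximum = 14.
LPT (decreasing processing time): #111 #125 #104 #118.
#111: 0→12, due 16, lateness -4
#125: 12→19, due 11, lateness 8
#104: 19→25, due 34, lateness -9
#118: 25→30, due 26, lateness 4
Maximum = 8.
FIFO (arrival order): #104 #111 #118 #125.
#104: 0→6, due 34, lateness -28
#111: 6→18, due 16, lateness 2
#118: 18→23, due 26, lateness -3
#125: 23→30, due 11, lateness 19
Maximum = 19.
SPT 14, LPT 8, FIFO 19 → minimum 8.

8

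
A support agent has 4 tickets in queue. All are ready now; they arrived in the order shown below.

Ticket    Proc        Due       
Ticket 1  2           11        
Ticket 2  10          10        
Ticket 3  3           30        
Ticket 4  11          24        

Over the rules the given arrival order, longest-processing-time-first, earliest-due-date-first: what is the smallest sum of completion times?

FIFO (arrival order): Ticket 1 Ticket 2 Ticket 3 Ticket 4.
Ticket 1: 0→2
Ticket 2: 2→12
Ticket 3: 12→15
Ticket 4: 15→26
Sum = 2+12+15+26 = 55.
LPT (decreasing processing time): Ticket 4 Ticket 2 Ticket 3 Ticket 1.
Ticket 4: 0→11
Ticket 2: 11→21
Ticket 3: 21→24
Ticket 1: 24→26
Sum = 11+21+24+26 = 82.
EDD (increasing due date): Ticket 2 Ticket 1 Ticket 4 Ticket 3.
Ticket 2: 0→10
Ticket 1: 10→12
Ticket 4: 12→23
Ticket 3: 23→26
Sum = 10+12+23+26 = 71.
FIFO 55, LPT 82, EDD 71 → minimum 55.

55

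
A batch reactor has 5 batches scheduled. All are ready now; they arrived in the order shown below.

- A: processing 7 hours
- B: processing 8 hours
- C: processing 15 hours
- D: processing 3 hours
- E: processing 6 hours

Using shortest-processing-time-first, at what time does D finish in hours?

SPT (increasing processing time): D E A B C.
D: 0→3

3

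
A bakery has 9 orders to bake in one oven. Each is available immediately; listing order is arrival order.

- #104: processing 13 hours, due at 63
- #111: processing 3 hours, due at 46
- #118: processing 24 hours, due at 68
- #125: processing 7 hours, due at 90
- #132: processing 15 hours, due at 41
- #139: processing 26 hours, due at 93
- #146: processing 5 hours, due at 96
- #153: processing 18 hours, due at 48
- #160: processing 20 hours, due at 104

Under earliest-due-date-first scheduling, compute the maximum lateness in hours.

27

EDD (increasing due date): #132 #111 #153 #104 #118 #125 #139 #146 #160.
#132: 0→15, due 41, lateness -26
#111: 15→18, due 46, lateness -28
#153: 18→36, due 48, lateness -12
#104: 36→49, due 63, lateness -14
#118: 49→73, due 68, lateness 5
#125: 73→80, due 90, lateness -10
#139: 80→106, due 93, lateness 13
#146: 106→111, due 96, lateness 15
#160: 111→131, due 104, lateness 27
Maximum = 27.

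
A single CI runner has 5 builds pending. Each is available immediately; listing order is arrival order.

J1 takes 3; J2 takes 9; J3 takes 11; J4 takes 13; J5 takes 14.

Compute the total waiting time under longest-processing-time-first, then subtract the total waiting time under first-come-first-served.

LPT (decreasing processing time): J5 J4 J3 J2 J1.
J5: waits 0, runs 0→14
J4: waits 14, runs 14→27
J3: waits 27, runs 27→38
J2: waits 38, runs 38→47
J1: waits 47, runs 47→50
Sum = 0+14+27+38+47 = 126.
FIFO (arrival order): J1 J2 J3 J4 J5.
J1: waits 0, runs 0→3
J2: waits 3, runs 3→12
J3: waits 12, runs 12→23
J4: waits 23, runs 23→36
J5: waits 36, runs 36→50
Sum = 0+3+12+23+36 = 74.
Difference = 126 − 74 = 52.

52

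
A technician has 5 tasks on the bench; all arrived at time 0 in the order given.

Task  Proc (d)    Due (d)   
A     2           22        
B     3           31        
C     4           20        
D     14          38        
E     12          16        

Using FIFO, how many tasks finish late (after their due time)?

FIFO (arrival order): A B C D E.
A: 0→2, due 22, tardiness 0
B: 2→5, due 31, tardiness 0
C: 5→9, due 20, tardiness 0
D: 9→23, due 38, tardiness 0
E: 23→35, due 16, tardiness 19
Late tasks: 1.

1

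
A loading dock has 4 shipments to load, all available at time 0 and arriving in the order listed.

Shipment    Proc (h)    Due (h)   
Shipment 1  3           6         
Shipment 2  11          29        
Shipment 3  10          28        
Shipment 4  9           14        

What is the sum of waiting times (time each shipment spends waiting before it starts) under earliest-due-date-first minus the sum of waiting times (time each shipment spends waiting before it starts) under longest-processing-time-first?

EDD (increasing due date): Shipment 1 Shipment 4 Shipment 3 Shipment 2.
Shipment 1: waits 0, runs 0→3
Shipment 4: waits 3, runs 3→12
Shipment 3: waits 12, runs 12→22
Shipment 2: waits 22, runs 22→33
Sum = 0+3+12+22 = 37.
LPT (decreasing processing time): Shipment 2 Shipment 3 Shipment 4 Shipment 1.
Shipment 2: waits 0, runs 0→11
Shipment 3: waits 11, runs 11→21
Shipment 4: waits 21, runs 21→30
Shipment 1: waits 30, runs 30→33
Sum = 0+11+21+30 = 62.
Difference = 37 − 62 = -25.

-25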